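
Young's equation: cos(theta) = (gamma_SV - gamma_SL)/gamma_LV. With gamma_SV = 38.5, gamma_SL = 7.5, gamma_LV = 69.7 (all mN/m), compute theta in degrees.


cos(theta) = (gamma_SV - gamma_SL) / gamma_LV
cos(theta) = (38.5 - 7.5) / 69.7
cos(theta) = 0.444763
theta = arccos(0.444763) = 63.59 degrees

63.59


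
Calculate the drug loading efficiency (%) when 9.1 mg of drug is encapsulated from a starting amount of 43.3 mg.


Drug loading efficiency = (drug loaded / drug initial) * 100
DLE = 9.1 / 43.3 * 100
DLE = 0.2102 * 100
DLE = 21.02%

21.02


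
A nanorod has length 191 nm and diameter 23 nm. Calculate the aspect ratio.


Aspect ratio AR = length / diameter
AR = 191 / 23
AR = 8.3

8.3


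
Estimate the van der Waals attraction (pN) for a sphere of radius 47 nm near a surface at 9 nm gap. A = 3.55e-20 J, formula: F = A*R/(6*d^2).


Convert to SI: R = 47 nm = 4.7e-08 m, d = 9 nm = 9e-09 m
F = A * R / (6 * d^2)
F = 3.55e-20 * 4.7e-08 / (6 * (9e-09)^2)
F = 3.43313e-12 N = 3.433 pN

3.433


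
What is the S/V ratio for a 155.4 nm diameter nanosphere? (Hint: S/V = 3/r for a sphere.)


Radius r = 155.4/2 = 77.7 nm
S/V = 3 / r = 3 / 77.7
S/V = 0.0386 nm^-1

0.0386


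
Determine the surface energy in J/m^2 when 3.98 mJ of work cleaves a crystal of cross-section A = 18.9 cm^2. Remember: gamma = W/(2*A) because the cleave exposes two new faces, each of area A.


Convert: A = 18.9 cm^2 = 0.00189 m^2, W = 3.98 mJ = 0.00398 J
Cleaving exposes two faces of area A, so total new surface = 2*A and gamma = W / (2*A)
gamma = 0.00398 / (2 * 0.00189)
gamma = 1.053 J/m^2

1.053


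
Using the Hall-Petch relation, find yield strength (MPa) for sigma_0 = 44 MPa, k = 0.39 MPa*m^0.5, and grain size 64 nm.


d = 64 nm = 6.4e-08 m
sqrt(d) = 0.0002529822
Hall-Petch contribution = k / sqrt(d) = 0.39 / 0.0002529822 = 1541.6 MPa
sigma = sigma_0 + k/sqrt(d) = 44 + 1541.6 = 1585.6 MPa

1585.6


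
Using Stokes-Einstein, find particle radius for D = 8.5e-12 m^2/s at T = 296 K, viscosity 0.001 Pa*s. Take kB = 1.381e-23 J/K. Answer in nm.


Stokes-Einstein: R = kB*T / (6*pi*eta*D)
R = 1.381e-23 * 296 / (6 * pi * 0.001 * 8.5e-12)
R = 2.55132e-08 m = 25.51 nm

25.51


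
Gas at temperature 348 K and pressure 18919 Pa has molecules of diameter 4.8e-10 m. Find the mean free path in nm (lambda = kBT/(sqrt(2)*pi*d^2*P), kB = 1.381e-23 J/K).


Mean free path: lambda = kB*T / (sqrt(2) * pi * d^2 * P)
lambda = 1.381e-23 * 348 / (sqrt(2) * pi * (4.8e-10)^2 * 18919)
lambda = 2.48157e-07 m
lambda = 248.16 nm

248.16


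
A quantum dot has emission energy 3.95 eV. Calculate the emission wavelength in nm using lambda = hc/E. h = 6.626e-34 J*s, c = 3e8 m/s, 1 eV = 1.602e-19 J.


Convert energy: E = 3.95 eV = 3.95 * 1.602e-19 = 6.3279e-19 J
lambda = h*c / E = 6.626e-34 * 3e8 / 6.3279e-19
lambda = 3.14133e-07 m = 314.1 nm

314.1


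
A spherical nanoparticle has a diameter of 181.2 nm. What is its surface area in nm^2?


Radius r = 181.2/2 = 90.6 nm
Surface area SA = 4 * pi * r^2
SA = 4 * pi * (90.6)^2
SA = 103149.29 nm^2

103149.29


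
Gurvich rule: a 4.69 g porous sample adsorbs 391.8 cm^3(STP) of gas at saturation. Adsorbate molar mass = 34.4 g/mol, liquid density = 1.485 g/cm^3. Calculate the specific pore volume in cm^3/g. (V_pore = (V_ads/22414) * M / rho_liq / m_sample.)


Moles adsorbed n = V_ads / 22414 = 391.8 / 22414 = 1.748015e-02 mol
Liquid volume V_liq = n * M / rho_liq = 1.748015e-02 * 34.4 / 1.485 = 0.40493 cm^3
Specific pore volume V_pore = V_liq / m_sample = 0.40493 / 4.69
V_pore = 0.0863 cm^3/g

0.0863


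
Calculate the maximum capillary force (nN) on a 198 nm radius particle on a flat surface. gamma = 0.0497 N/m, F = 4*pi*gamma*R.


Convert radius: R = 198 nm = 1.98e-07 m
F = 4 * pi * gamma * R
F = 4 * pi * 0.0497 * 1.98e-07
F = 1.23661e-07 N = 123.6606 nN

123.6606


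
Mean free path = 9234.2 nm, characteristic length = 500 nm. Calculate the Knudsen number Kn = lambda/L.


Knudsen number Kn = lambda / L
Kn = 9234.2 / 500
Kn = 18.4684

18.4684


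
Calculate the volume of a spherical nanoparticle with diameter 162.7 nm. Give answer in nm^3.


Radius r = 162.7/2 = 81.35 nm
Volume V = (4/3) * pi * r^3
V = (4/3) * pi * (81.35)^3
V = 2255076.51 nm^3

2255076.51


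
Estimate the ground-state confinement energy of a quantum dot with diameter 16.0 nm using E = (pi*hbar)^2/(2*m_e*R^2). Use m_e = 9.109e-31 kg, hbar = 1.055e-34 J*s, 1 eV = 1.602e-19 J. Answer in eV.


Radius R = 16.0/2 = 8 nm = 8e-09 m
E = (pi * 1.055e-34)^2 / (2 * 9.109e-31 * (8e-09)^2)
E(J) = 9.42159e-22
E = E(J) / 1.602e-19 = 0.0059 eV

0.0059


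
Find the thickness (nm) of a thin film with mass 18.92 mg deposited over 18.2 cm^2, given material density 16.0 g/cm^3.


Convert: m = 18.92 mg = 1.8920e-05 kg, A = 18.2 cm^2 = 1.8200e-03 m^2, rho = 16.0 g/cm^3 = 16000 kg/m^3
t = m / (A * rho)
t = 1.8920e-05 / (1.8200e-03 * 16000)
t = 6.4973e-07 m = 649.7 nm

649.7


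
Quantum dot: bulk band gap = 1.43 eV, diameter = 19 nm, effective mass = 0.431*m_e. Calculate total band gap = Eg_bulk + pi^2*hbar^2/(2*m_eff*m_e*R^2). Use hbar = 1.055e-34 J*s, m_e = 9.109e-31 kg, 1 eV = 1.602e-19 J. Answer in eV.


Radius R = 19/2 nm = 9.5e-09 m
Confinement energy dE = pi^2 * hbar^2 / (2 * m_eff * m_e * R^2)
dE = pi^2 * (1.055e-34)^2 / (2 * 0.431 * 9.109e-31 * (9.5e-09)^2) J, divided by 1.602e-19 J/eV
dE = 0.0097 eV
Total band gap = E_g(bulk) + dE = 1.43 + 0.0097 = 1.4397 eV

1.4397


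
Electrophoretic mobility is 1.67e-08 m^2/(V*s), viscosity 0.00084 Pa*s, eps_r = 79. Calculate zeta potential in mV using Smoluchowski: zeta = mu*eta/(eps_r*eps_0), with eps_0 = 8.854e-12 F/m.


Smoluchowski equation: zeta = mu * eta / (eps_r * eps_0)
zeta = 1.67e-08 * 0.00084 / (79 * 8.854e-12)
zeta = 0.020055 V = 20.06 mV

20.06


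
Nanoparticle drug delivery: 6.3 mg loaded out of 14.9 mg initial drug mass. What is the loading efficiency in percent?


Drug loading efficiency = (drug loaded / drug initial) * 100
DLE = 6.3 / 14.9 * 100
DLE = 0.4228 * 100
DLE = 42.28%

42.28


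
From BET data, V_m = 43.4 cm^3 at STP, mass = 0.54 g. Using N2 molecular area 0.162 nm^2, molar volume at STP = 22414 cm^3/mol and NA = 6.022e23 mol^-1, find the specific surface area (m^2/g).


Number of moles in monolayer = V_m / 22414 = 43.4 / 22414 = 0.00193629
Number of molecules = moles * NA = 0.00193629 * 6.022e23
SA = molecules * sigma / mass
SA = (43.4 / 22414) * 6.022e23 * 0.162e-18 / 0.54
SA = 349.8 m^2/g

349.8


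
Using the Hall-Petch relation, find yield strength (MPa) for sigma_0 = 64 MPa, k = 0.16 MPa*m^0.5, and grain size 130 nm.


d = 130 nm = 1.3e-07 m
sqrt(d) = 0.0003605551
Hall-Petch contribution = k / sqrt(d) = 0.16 / 0.0003605551 = 443.8 MPa
sigma = sigma_0 + k/sqrt(d) = 64 + 443.8 = 507.8 MPa

507.8


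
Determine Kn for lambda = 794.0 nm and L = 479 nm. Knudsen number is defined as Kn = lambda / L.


Knudsen number Kn = lambda / L
Kn = 794.0 / 479
Kn = 1.6576

1.6576


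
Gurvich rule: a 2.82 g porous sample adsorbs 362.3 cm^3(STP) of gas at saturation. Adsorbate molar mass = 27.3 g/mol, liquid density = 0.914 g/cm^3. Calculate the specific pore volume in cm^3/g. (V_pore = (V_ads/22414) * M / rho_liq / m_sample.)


Moles adsorbed n = V_ads / 22414 = 362.3 / 22414 = 1.616400e-02 mol
Liquid volume V_liq = n * M / rho_liq = 1.616400e-02 * 27.3 / 0.914 = 0.48280 cm^3
Specific pore volume V_pore = V_liq / m_sample = 0.48280 / 2.82
V_pore = 0.1712 cm^3/g

0.1712


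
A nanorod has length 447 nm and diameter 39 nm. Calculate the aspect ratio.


Aspect ratio AR = length / diameter
AR = 447 / 39
AR = 11.46

11.46


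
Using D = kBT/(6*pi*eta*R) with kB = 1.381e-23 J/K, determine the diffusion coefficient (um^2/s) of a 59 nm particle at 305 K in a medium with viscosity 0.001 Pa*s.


Radius R = 59/2 = 29.5 nm = 2.95e-08 m
D = kB*T / (6*pi*eta*R)
D = 1.381e-23 * 305 / (6 * pi * 0.001 * 2.95e-08)
D = 7.57479e-12 m^2/s = 7.575 um^2/s

7.575


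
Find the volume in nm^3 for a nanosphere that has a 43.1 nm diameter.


Radius r = 43.1/2 = 21.55 nm
Volume V = (4/3) * pi * r^3
V = (4/3) * pi * (21.55)^3
V = 41920.88 nm^3

41920.88


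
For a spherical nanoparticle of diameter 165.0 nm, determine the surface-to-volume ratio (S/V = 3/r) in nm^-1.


Radius r = 165.0/2 = 82.5 nm
S/V = 3 / r = 3 / 82.5
S/V = 0.0364 nm^-1

0.0364


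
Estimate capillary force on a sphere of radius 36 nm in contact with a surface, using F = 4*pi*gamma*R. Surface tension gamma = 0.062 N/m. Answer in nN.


Convert radius: R = 36 nm = 3.6e-08 m
F = 4 * pi * gamma * R
F = 4 * pi * 0.062 * 3.6e-08
F = 2.80481e-08 N = 28.0481 nN

28.0481


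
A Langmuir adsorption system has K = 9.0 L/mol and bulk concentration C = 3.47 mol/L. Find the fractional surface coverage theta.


Langmuir isotherm: theta = K*C / (1 + K*C)
K*C = 9.0 * 3.47 = 31.23
theta = 31.23 / (1 + 31.23) = 31.23 / 32.23
theta = 0.969

0.969


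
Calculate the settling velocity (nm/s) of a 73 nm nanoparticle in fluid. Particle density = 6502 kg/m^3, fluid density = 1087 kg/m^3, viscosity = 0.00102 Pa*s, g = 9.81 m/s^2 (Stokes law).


Radius R = 73/2 nm = 3.65e-08 m
Density difference = 6502 - 1087 = 5415 kg/m^3
v = 2 * R^2 * (rho_p - rho_f) * g / (9 * eta)
v = 2 * (3.65e-08)^2 * 5415 * 9.81 / (9 * 0.00102)
v = 1.54184e-08 m/s = 15.4184 nm/s

15.4184


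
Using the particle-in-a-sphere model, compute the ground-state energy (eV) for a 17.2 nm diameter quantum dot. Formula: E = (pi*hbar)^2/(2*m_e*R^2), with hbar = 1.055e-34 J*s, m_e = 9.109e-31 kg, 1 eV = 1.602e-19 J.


Radius R = 17.2/2 = 8.6 nm = 8.6e-09 m
E = (pi * 1.055e-34)^2 / (2 * 9.109e-31 * (8.6e-09)^2)
E(J) = 8.15281e-22
E = E(J) / 1.602e-19 = 0.0051 eV

0.0051


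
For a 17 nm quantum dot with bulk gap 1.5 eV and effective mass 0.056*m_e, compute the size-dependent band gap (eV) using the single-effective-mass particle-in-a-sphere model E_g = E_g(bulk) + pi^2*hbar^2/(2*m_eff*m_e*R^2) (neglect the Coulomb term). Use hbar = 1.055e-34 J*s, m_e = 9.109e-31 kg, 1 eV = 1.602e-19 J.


Radius R = 17/2 nm = 8.5e-09 m
Confinement energy dE = pi^2 * hbar^2 / (2 * m_eff * m_e * R^2)
dE = pi^2 * (1.055e-34)^2 / (2 * 0.056 * 9.109e-31 * (8.5e-09)^2) J, divided by 1.602e-19 J/eV
dE = 0.093 eV
Total band gap = E_g(bulk) + dE = 1.5 + 0.093 = 1.593 eV

1.593


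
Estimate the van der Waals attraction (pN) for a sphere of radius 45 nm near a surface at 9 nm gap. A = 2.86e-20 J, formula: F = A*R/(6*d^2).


Convert to SI: R = 45 nm = 4.5e-08 m, d = 9 nm = 9e-09 m
F = A * R / (6 * d^2)
F = 2.86e-20 * 4.5e-08 / (6 * (9e-09)^2)
F = 2.64815e-12 N = 2.648 pN

2.648


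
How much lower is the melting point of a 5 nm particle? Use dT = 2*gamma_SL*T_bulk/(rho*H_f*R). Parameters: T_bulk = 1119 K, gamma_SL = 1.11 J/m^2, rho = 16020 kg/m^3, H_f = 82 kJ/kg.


Radius R = 5/2 = 2.5 nm = 2.5e-09 m
Convert H_f = 82 kJ/kg = 82000 J/kg
dT = 2 * gamma_SL * T_bulk / (rho * H_f * R)
dT = 2 * 1.11 * 1119 / (16020 * 82000 * 2.5e-09)
dT = 756.4 K

756.4


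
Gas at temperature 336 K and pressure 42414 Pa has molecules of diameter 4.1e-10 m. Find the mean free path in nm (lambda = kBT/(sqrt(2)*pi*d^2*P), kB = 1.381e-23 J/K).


Mean free path: lambda = kB*T / (sqrt(2) * pi * d^2 * P)
lambda = 1.381e-23 * 336 / (sqrt(2) * pi * (4.1e-10)^2 * 42414)
lambda = 1.46484e-07 m
lambda = 146.48 nm

146.48


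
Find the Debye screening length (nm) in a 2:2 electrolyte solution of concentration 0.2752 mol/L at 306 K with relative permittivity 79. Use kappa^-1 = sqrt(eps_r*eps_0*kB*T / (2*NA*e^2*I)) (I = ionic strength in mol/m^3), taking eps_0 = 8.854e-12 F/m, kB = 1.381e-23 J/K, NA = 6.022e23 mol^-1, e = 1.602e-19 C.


Ionic strength I = 0.2752 * 2^2 * 1000 = 1100.8 mol/m^3
kappa^-1 = sqrt(79 * 8.854e-12 * 1.381e-23 * 306 / (2 * 6.022e23 * (1.602e-19)^2 * 1100.8))
kappa^-1 = 0.295 nm

0.295


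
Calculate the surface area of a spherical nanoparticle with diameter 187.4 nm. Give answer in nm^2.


Radius r = 187.4/2 = 93.7 nm
Surface area SA = 4 * pi * r^2
SA = 4 * pi * (93.7)^2
SA = 110328.84 nm^2

110328.84


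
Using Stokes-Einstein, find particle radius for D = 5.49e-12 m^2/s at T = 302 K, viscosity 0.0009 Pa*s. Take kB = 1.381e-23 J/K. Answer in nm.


Stokes-Einstein: R = kB*T / (6*pi*eta*D)
R = 1.381e-23 * 302 / (6 * pi * 0.0009 * 5.49e-12)
R = 4.47801e-08 m = 44.78 nm

44.78


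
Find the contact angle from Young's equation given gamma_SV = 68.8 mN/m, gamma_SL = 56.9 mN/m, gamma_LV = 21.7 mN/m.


cos(theta) = (gamma_SV - gamma_SL) / gamma_LV
cos(theta) = (68.8 - 56.9) / 21.7
cos(theta) = 0.548387
theta = arccos(0.548387) = 56.74 degrees

56.74


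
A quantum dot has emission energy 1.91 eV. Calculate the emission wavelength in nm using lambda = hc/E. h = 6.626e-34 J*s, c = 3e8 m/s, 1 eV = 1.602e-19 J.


Convert energy: E = 1.91 eV = 1.91 * 1.602e-19 = 3.05982e-19 J
lambda = h*c / E = 6.626e-34 * 3e8 / 3.05982e-19
lambda = 6.49646e-07 m = 649.6 nm

649.6


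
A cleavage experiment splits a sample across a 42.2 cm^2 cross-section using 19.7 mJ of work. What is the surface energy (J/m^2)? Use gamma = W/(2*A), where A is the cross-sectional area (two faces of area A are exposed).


Convert: A = 42.2 cm^2 = 0.00422 m^2, W = 19.7 mJ = 0.0197 J
Cleaving exposes two faces of area A, so total new surface = 2*A and gamma = W / (2*A)
gamma = 0.0197 / (2 * 0.00422)
gamma = 2.334 J/m^2

2.334


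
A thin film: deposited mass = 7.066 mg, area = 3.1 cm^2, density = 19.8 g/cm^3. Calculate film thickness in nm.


Convert: m = 7.066 mg = 7.0660e-06 kg, A = 3.1 cm^2 = 3.1000e-04 m^2, rho = 19.8 g/cm^3 = 19800 kg/m^3
t = m / (A * rho)
t = 7.0660e-06 / (3.1000e-04 * 19800)
t = 1.1512e-06 m = 1151.2 nm

1151.2


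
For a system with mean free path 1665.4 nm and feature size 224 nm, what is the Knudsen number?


Knudsen number Kn = lambda / L
Kn = 1665.4 / 224
Kn = 7.4348

7.4348


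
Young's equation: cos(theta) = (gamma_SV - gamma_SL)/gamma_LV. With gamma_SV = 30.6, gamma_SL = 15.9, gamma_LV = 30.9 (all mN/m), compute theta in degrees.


cos(theta) = (gamma_SV - gamma_SL) / gamma_LV
cos(theta) = (30.6 - 15.9) / 30.9
cos(theta) = 0.475728
theta = arccos(0.475728) = 61.59 degrees

61.59


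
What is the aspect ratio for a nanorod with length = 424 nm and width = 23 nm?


Aspect ratio AR = length / diameter
AR = 424 / 23
AR = 18.43

18.43


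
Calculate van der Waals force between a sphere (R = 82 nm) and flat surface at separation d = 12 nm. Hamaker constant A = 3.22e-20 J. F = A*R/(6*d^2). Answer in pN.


Convert to SI: R = 82 nm = 8.2e-08 m, d = 12 nm = 1.2e-08 m
F = A * R / (6 * d^2)
F = 3.22e-20 * 8.2e-08 / (6 * (1.2e-08)^2)
F = 3.05602e-12 N = 3.056 pN

3.056


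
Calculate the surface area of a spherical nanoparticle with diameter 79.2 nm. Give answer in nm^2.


Radius r = 79.2/2 = 39.6 nm
Surface area SA = 4 * pi * r^2
SA = 4 * pi * (39.6)^2
SA = 19706.08 nm^2

19706.08


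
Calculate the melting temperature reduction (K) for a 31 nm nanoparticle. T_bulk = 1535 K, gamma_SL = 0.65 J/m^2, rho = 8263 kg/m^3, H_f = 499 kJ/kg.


Radius R = 31/2 = 15.5 nm = 1.55e-08 m
Convert H_f = 499 kJ/kg = 499000 J/kg
dT = 2 * gamma_SL * T_bulk / (rho * H_f * R)
dT = 2 * 0.65 * 1535 / (8263 * 499000 * 1.55e-08)
dT = 31.2 K

31.2


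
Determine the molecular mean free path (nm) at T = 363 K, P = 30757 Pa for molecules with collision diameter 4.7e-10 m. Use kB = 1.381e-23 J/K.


Mean free path: lambda = kB*T / (sqrt(2) * pi * d^2 * P)
lambda = 1.381e-23 * 363 / (sqrt(2) * pi * (4.7e-10)^2 * 30757)
lambda = 1.66072e-07 m
lambda = 166.07 nm

166.07


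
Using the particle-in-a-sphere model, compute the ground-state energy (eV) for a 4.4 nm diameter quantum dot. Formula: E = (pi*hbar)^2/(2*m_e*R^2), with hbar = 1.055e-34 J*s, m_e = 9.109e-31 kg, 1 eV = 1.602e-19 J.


Radius R = 4.4/2 = 2.2 nm = 2.2e-09 m
E = (pi * 1.055e-34)^2 / (2 * 9.109e-31 * (2.2e-09)^2)
E(J) = 1.24583e-20
E = E(J) / 1.602e-19 = 0.0778 eV

0.0778


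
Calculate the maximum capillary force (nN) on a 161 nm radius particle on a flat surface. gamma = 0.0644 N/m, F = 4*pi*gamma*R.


Convert radius: R = 161 nm = 1.61e-07 m
F = 4 * pi * gamma * R
F = 4 * pi * 0.0644 * 1.61e-07
F = 1.30293e-07 N = 130.2932 nN

130.2932


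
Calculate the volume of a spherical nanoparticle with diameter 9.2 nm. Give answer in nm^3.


Radius r = 9.2/2 = 4.6 nm
Volume V = (4/3) * pi * r^3
V = (4/3) * pi * (4.6)^3
V = 407.72 nm^3

407.72


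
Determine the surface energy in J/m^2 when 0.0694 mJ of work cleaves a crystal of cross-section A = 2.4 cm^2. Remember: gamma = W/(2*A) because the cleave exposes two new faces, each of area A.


Convert: A = 2.4 cm^2 = 0.00024 m^2, W = 0.0694 mJ = 6.94e-05 J
Cleaving exposes two faces of area A, so total new surface = 2*A and gamma = W / (2*A)
gamma = 6.94e-05 / (2 * 0.00024)
gamma = 0.145 J/m^2

0.145


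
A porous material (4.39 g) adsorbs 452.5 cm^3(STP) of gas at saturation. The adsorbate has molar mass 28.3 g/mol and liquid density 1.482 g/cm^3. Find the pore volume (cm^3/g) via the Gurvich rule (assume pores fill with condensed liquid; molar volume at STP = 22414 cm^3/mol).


Moles adsorbed n = V_ads / 22414 = 452.5 / 22414 = 2.018828e-02 mol
Liquid volume V_liq = n * M / rho_liq = 2.018828e-02 * 28.3 / 1.482 = 0.38551 cm^3
Specific pore volume V_pore = V_liq / m_sample = 0.38551 / 4.39
V_pore = 0.0878 cm^3/g

0.0878


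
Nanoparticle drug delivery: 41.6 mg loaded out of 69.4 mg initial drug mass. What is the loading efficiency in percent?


Drug loading efficiency = (drug loaded / drug initial) * 100
DLE = 41.6 / 69.4 * 100
DLE = 0.5994 * 100
DLE = 59.94%

59.94


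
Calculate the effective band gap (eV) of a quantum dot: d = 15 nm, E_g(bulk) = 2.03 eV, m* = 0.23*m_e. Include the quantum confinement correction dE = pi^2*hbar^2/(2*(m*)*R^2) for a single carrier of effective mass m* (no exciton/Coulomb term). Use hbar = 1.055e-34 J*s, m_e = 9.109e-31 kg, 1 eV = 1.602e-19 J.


Radius R = 15/2 nm = 7.5e-09 m
Confinement energy dE = pi^2 * hbar^2 / (2 * m_eff * m_e * R^2)
dE = pi^2 * (1.055e-34)^2 / (2 * 0.23 * 9.109e-31 * (7.5e-09)^2) J, divided by 1.602e-19 J/eV
dE = 0.0291 eV
Total band gap = E_g(bulk) + dE = 2.03 + 0.0291 = 2.0591 eV

2.0591


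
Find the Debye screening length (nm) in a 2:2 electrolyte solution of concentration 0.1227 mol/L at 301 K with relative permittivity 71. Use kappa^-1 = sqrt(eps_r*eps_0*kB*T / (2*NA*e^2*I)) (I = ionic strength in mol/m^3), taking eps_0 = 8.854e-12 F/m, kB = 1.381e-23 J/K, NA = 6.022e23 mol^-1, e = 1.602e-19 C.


Ionic strength I = 0.1227 * 2^2 * 1000 = 490.8 mol/m^3
kappa^-1 = sqrt(71 * 8.854e-12 * 1.381e-23 * 301 / (2 * 6.022e23 * (1.602e-19)^2 * 490.8))
kappa^-1 = 0.415 nm

0.415


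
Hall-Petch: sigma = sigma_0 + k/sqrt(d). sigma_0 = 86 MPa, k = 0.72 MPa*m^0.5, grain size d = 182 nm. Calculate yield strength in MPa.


d = 182 nm = 1.82e-07 m
sqrt(d) = 0.0004266146
Hall-Petch contribution = k / sqrt(d) = 0.72 / 0.0004266146 = 1687.7 MPa
sigma = sigma_0 + k/sqrt(d) = 86 + 1687.7 = 1773.7 MPa

1773.7


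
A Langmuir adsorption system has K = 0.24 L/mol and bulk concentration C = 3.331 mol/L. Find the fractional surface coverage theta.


Langmuir isotherm: theta = K*C / (1 + K*C)
K*C = 0.24 * 3.331 = 0.79944
theta = 0.79944 / (1 + 0.79944) = 0.79944 / 1.79944
theta = 0.4443

0.4443


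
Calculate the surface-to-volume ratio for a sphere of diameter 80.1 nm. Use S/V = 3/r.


Radius r = 80.1/2 = 40.05 nm
S/V = 3 / r = 3 / 40.05
S/V = 0.0749 nm^-1

0.0749


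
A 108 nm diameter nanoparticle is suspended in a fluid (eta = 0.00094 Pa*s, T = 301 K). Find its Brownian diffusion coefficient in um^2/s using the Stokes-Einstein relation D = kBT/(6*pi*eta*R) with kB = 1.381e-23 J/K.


Radius R = 108/2 = 54 nm = 5.4e-08 m
D = kB*T / (6*pi*eta*R)
D = 1.381e-23 * 301 / (6 * pi * 0.00094 * 5.4e-08)
D = 4.34448e-12 m^2/s = 4.344 um^2/s

4.344


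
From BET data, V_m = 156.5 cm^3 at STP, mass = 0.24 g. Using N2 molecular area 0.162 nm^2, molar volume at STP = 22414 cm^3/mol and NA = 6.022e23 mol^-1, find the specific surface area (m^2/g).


Number of moles in monolayer = V_m / 22414 = 156.5 / 22414 = 0.00698224
Number of molecules = moles * NA = 0.00698224 * 6.022e23
SA = molecules * sigma / mass
SA = (156.5 / 22414) * 6.022e23 * 0.162e-18 / 0.24
SA = 2838.2 m^2/g

2838.2


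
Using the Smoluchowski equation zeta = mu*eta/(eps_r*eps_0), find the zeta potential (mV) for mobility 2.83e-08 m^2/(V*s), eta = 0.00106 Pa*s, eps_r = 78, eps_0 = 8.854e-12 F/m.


Smoluchowski equation: zeta = mu * eta / (eps_r * eps_0)
zeta = 2.83e-08 * 0.00106 / (78 * 8.854e-12)
zeta = 0.043437 V = 43.44 mV

43.44


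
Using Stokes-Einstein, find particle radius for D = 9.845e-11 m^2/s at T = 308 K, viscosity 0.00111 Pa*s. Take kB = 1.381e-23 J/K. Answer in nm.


Stokes-Einstein: R = kB*T / (6*pi*eta*D)
R = 1.381e-23 * 308 / (6 * pi * 0.00111 * 9.845e-11)
R = 2.06493e-09 m = 2.06 nm

2.06


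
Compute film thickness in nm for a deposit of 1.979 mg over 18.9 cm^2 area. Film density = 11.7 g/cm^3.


Convert: m = 1.979 mg = 1.9790e-06 kg, A = 18.9 cm^2 = 1.8900e-03 m^2, rho = 11.7 g/cm^3 = 11700 kg/m^3
t = m / (A * rho)
t = 1.9790e-06 / (1.8900e-03 * 11700)
t = 8.9495e-08 m = 89.5 nm

89.5


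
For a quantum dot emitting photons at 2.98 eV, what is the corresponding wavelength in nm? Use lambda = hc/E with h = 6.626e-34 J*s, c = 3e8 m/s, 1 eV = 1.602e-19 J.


Convert energy: E = 2.98 eV = 2.98 * 1.602e-19 = 4.77396e-19 J
lambda = h*c / E = 6.626e-34 * 3e8 / 4.77396e-19
lambda = 4.16384e-07 m = 416.4 nm

416.4


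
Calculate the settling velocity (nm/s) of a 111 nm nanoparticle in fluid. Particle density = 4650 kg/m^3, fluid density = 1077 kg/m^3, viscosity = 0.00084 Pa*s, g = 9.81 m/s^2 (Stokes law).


Radius R = 111/2 nm = 5.55e-08 m
Density difference = 4650 - 1077 = 3573 kg/m^3
v = 2 * R^2 * (rho_p - rho_f) * g / (9 * eta)
v = 2 * (5.55e-08)^2 * 3573 * 9.81 / (9 * 0.00084)
v = 2.85625e-08 m/s = 28.5625 nm/s

28.5625


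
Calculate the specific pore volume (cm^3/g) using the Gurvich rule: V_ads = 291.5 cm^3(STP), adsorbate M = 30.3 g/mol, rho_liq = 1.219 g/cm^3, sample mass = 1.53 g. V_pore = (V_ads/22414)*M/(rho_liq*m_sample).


Moles adsorbed n = V_ads / 22414 = 291.5 / 22414 = 1.300526e-02 mol
Liquid volume V_liq = n * M / rho_liq = 1.300526e-02 * 30.3 / 1.219 = 0.32326 cm^3
Specific pore volume V_pore = V_liq / m_sample = 0.32326 / 1.53
V_pore = 0.2113 cm^3/g

0.2113


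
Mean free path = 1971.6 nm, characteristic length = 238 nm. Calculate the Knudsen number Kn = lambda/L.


Knudsen number Kn = lambda / L
Kn = 1971.6 / 238
Kn = 8.284

8.284


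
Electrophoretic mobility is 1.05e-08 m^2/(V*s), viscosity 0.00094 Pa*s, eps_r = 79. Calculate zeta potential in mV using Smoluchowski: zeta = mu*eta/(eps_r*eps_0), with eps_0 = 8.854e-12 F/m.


Smoluchowski equation: zeta = mu * eta / (eps_r * eps_0)
zeta = 1.05e-08 * 0.00094 / (79 * 8.854e-12)
zeta = 0.014111 V = 14.11 mV

14.11


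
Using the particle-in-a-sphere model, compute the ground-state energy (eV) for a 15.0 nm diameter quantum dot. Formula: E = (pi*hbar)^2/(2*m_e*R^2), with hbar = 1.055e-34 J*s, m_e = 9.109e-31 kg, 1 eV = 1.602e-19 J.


Radius R = 15.0/2 = 7.5 nm = 7.5e-09 m
E = (pi * 1.055e-34)^2 / (2 * 9.109e-31 * (7.5e-09)^2)
E(J) = 1.07197e-21
E = E(J) / 1.602e-19 = 0.0067 eV

0.0067


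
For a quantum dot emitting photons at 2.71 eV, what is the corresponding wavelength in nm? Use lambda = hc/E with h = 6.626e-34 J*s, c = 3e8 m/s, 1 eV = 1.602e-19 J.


Convert energy: E = 2.71 eV = 2.71 * 1.602e-19 = 4.34142e-19 J
lambda = h*c / E = 6.626e-34 * 3e8 / 4.34142e-19
lambda = 4.57869e-07 m = 457.9 nm

457.9


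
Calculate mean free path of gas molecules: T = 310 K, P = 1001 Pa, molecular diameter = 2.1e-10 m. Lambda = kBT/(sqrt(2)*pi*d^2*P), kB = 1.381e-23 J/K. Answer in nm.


Mean free path: lambda = kB*T / (sqrt(2) * pi * d^2 * P)
lambda = 1.381e-23 * 310 / (sqrt(2) * pi * (2.1e-10)^2 * 1001)
lambda = 2.18282e-05 m
lambda = 21828.2 nm

21828.2


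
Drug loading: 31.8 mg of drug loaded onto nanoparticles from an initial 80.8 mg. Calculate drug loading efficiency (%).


Drug loading efficiency = (drug loaded / drug initial) * 100
DLE = 31.8 / 80.8 * 100
DLE = 0.3936 * 100
DLE = 39.36%

39.36


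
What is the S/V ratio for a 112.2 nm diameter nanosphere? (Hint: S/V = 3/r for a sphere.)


Radius r = 112.2/2 = 56.1 nm
S/V = 3 / r = 3 / 56.1
S/V = 0.0535 nm^-1

0.0535


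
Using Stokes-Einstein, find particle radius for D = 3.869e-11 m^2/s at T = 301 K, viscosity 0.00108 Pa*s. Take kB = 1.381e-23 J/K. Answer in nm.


Stokes-Einstein: R = kB*T / (6*pi*eta*D)
R = 1.381e-23 * 301 / (6 * pi * 0.00108 * 3.869e-11)
R = 5.2776e-09 m = 5.28 nm

5.28


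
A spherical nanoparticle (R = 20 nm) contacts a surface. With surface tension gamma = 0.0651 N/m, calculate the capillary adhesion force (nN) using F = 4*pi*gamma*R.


Convert radius: R = 20 nm = 2e-08 m
F = 4 * pi * gamma * R
F = 4 * pi * 0.0651 * 2e-08
F = 1.63614e-08 N = 16.3614 nN

16.3614


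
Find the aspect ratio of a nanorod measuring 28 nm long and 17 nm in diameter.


Aspect ratio AR = length / diameter
AR = 28 / 17
AR = 1.65

1.65


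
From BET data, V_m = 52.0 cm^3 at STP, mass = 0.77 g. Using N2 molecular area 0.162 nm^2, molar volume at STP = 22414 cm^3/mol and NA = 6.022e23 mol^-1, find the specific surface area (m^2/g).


Number of moles in monolayer = V_m / 22414 = 52.0 / 22414 = 0.00231998
Number of molecules = moles * NA = 0.00231998 * 6.022e23
SA = molecules * sigma / mass
SA = (52.0 / 22414) * 6.022e23 * 0.162e-18 / 0.77
SA = 293.9 m^2/g

293.9


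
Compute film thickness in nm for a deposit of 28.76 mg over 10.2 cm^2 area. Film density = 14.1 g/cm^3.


Convert: m = 28.76 mg = 2.8760e-05 kg, A = 10.2 cm^2 = 1.0200e-03 m^2, rho = 14.1 g/cm^3 = 14100 kg/m^3
t = m / (A * rho)
t = 2.8760e-05 / (1.0200e-03 * 14100)
t = 1.9997e-06 m = 1999.7 nm

1999.7


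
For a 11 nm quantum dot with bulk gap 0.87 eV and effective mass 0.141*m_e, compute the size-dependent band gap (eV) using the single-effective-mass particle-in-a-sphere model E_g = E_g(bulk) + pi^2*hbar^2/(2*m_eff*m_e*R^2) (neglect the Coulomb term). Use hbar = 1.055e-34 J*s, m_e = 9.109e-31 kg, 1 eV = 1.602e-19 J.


Radius R = 11/2 nm = 5.5e-09 m
Confinement energy dE = pi^2 * hbar^2 / (2 * m_eff * m_e * R^2)
dE = pi^2 * (1.055e-34)^2 / (2 * 0.141 * 9.109e-31 * (5.5e-09)^2) J, divided by 1.602e-19 J/eV
dE = 0.0882 eV
Total band gap = E_g(bulk) + dE = 0.87 + 0.0882 = 0.9582 eV

0.9582


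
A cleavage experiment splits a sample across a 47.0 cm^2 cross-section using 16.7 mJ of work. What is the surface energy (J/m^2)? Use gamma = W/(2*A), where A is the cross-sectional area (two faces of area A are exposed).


Convert: A = 47.0 cm^2 = 0.0047 m^2, W = 16.7 mJ = 0.0167 J
Cleaving exposes two faces of area A, so total new surface = 2*A and gamma = W / (2*A)
gamma = 0.0167 / (2 * 0.0047)
gamma = 1.777 J/m^2

1.777


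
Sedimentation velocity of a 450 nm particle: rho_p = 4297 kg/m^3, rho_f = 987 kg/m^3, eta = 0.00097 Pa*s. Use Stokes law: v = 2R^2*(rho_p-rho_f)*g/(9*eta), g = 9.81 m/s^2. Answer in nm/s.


Radius R = 450/2 nm = 2.25e-07 m
Density difference = 4297 - 987 = 3310 kg/m^3
v = 2 * R^2 * (rho_p - rho_f) * g / (9 * eta)
v = 2 * (2.25e-07)^2 * 3310 * 9.81 / (9 * 0.00097)
v = 3.76598e-07 m/s = 376.5978 nm/s

376.5978


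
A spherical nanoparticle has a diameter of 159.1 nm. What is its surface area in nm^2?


Radius r = 159.1/2 = 79.55 nm
Surface area SA = 4 * pi * r^2
SA = 4 * pi * (79.55)^2
SA = 79522.54 nm^2

79522.54


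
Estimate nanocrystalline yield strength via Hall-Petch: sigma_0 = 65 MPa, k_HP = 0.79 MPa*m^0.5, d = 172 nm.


d = 172 nm = 1.72e-07 m
sqrt(d) = 0.0004147288
Hall-Petch contribution = k / sqrt(d) = 0.79 / 0.0004147288 = 1904.9 MPa
sigma = sigma_0 + k/sqrt(d) = 65 + 1904.9 = 1969.9 MPa

1969.9


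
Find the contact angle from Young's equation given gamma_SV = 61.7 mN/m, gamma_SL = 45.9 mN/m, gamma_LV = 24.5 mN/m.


cos(theta) = (gamma_SV - gamma_SL) / gamma_LV
cos(theta) = (61.7 - 45.9) / 24.5
cos(theta) = 0.644898
theta = arccos(0.644898) = 49.84 degrees

49.84


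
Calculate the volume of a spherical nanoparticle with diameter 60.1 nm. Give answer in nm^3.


Radius r = 60.1/2 = 30.05 nm
Volume V = (4/3) * pi * r^3
V = (4/3) * pi * (30.05)^3
V = 113663.77 nm^3

113663.77


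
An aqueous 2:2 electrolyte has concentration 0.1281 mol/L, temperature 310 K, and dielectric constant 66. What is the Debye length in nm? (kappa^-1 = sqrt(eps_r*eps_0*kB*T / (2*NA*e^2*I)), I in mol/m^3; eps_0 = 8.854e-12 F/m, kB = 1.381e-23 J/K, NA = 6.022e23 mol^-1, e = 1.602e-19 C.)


Ionic strength I = 0.1281 * 2^2 * 1000 = 512.4 mol/m^3
kappa^-1 = sqrt(66 * 8.854e-12 * 1.381e-23 * 310 / (2 * 6.022e23 * (1.602e-19)^2 * 512.4))
kappa^-1 = 0.397 nm

0.397


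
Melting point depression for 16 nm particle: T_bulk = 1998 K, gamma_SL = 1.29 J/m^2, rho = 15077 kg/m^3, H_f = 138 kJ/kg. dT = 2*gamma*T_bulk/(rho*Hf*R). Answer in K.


Radius R = 16/2 = 8 nm = 8e-09 m
Convert H_f = 138 kJ/kg = 138000 J/kg
dT = 2 * gamma_SL * T_bulk / (rho * H_f * R)
dT = 2 * 1.29 * 1998 / (15077 * 138000 * 8e-09)
dT = 309.7 K

309.7


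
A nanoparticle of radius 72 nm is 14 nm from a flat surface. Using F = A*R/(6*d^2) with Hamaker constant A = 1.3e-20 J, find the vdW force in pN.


Convert to SI: R = 72 nm = 7.2e-08 m, d = 14 nm = 1.4e-08 m
F = A * R / (6 * d^2)
F = 1.3e-20 * 7.2e-08 / (6 * (1.4e-08)^2)
F = 7.95918e-13 N = 0.796 pN

0.796


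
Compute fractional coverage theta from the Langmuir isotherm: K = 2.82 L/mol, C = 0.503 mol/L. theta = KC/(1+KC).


Langmuir isotherm: theta = K*C / (1 + K*C)
K*C = 2.82 * 0.503 = 1.41846
theta = 1.41846 / (1 + 1.41846) = 1.41846 / 2.41846
theta = 0.5865

0.5865


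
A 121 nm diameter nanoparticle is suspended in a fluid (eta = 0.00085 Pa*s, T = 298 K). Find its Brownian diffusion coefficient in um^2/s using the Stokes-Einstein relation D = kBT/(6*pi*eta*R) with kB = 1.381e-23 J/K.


Radius R = 121/2 = 60.5 nm = 6.05e-08 m
D = kB*T / (6*pi*eta*R)
D = 1.381e-23 * 298 / (6 * pi * 0.00085 * 6.05e-08)
D = 4.24556e-12 m^2/s = 4.246 um^2/s

4.246


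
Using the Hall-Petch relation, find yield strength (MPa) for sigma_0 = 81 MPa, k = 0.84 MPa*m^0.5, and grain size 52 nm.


d = 52 nm = 5.2e-08 m
sqrt(d) = 0.0002280351
Hall-Petch contribution = k / sqrt(d) = 0.84 / 0.0002280351 = 3683.6 MPa
sigma = sigma_0 + k/sqrt(d) = 81 + 3683.6 = 3764.6 MPa

3764.6


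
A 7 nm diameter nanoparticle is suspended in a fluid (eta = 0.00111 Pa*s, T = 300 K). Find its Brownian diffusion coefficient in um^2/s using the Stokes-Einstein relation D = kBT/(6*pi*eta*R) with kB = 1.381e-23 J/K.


Radius R = 7/2 = 3.5 nm = 3.5e-09 m
D = kB*T / (6*pi*eta*R)
D = 1.381e-23 * 300 / (6 * pi * 0.00111 * 3.5e-09)
D = 5.65748e-11 m^2/s = 56.575 um^2/s

56.575


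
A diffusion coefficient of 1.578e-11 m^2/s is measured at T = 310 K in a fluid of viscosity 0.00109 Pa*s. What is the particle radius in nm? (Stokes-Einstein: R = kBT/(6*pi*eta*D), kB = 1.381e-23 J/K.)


Stokes-Einstein: R = kB*T / (6*pi*eta*D)
R = 1.381e-23 * 310 / (6 * pi * 0.00109 * 1.578e-11)
R = 1.32045e-08 m = 13.2 nm

13.2


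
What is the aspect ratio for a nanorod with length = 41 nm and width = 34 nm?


Aspect ratio AR = length / diameter
AR = 41 / 34
AR = 1.21

1.21


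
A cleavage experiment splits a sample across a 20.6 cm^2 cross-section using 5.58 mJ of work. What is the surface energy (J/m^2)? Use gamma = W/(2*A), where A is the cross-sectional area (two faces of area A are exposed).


Convert: A = 20.6 cm^2 = 0.00206 m^2, W = 5.58 mJ = 0.00558 J
Cleaving exposes two faces of area A, so total new surface = 2*A and gamma = W / (2*A)
gamma = 0.00558 / (2 * 0.00206)
gamma = 1.354 J/m^2

1.354


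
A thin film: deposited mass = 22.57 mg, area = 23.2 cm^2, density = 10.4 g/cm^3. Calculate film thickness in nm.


Convert: m = 22.57 mg = 2.2570e-05 kg, A = 23.2 cm^2 = 2.3200e-03 m^2, rho = 10.4 g/cm^3 = 10400 kg/m^3
t = m / (A * rho)
t = 2.2570e-05 / (2.3200e-03 * 10400)
t = 9.3543e-07 m = 935.4 nm

935.4


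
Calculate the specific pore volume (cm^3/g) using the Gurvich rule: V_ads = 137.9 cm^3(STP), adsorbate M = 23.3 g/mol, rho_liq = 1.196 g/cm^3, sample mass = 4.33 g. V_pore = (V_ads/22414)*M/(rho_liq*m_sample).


Moles adsorbed n = V_ads / 22414 = 137.9 / 22414 = 6.152405e-03 mol
Liquid volume V_liq = n * M / rho_liq = 6.152405e-03 * 23.3 / 1.196 = 0.11986 cm^3
Specific pore volume V_pore = V_liq / m_sample = 0.11986 / 4.33
V_pore = 0.0277 cm^3/g

0.0277


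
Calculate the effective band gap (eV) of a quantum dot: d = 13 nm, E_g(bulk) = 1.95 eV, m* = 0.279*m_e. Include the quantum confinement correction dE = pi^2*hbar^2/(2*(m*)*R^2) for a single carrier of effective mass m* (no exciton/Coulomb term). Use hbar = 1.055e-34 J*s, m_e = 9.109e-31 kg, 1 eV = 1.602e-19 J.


Radius R = 13/2 nm = 6.5e-09 m
Confinement energy dE = pi^2 * hbar^2 / (2 * m_eff * m_e * R^2)
dE = pi^2 * (1.055e-34)^2 / (2 * 0.279 * 9.109e-31 * (6.5e-09)^2) J, divided by 1.602e-19 J/eV
dE = 0.0319 eV
Total band gap = E_g(bulk) + dE = 1.95 + 0.0319 = 1.9819 eV

1.9819


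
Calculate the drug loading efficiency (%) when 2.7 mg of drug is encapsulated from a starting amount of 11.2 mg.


Drug loading efficiency = (drug loaded / drug initial) * 100
DLE = 2.7 / 11.2 * 100
DLE = 0.2411 * 100
DLE = 24.11%

24.11


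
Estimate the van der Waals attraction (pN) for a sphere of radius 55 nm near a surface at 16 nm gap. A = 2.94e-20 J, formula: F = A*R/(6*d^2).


Convert to SI: R = 55 nm = 5.5e-08 m, d = 16 nm = 1.6e-08 m
F = A * R / (6 * d^2)
F = 2.94e-20 * 5.5e-08 / (6 * (1.6e-08)^2)
F = 1.05273e-12 N = 1.053 pN

1.053


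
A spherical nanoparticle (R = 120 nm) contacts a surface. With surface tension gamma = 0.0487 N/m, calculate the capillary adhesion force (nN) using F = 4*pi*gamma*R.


Convert radius: R = 120 nm = 1.2e-07 m
F = 4 * pi * gamma * R
F = 4 * pi * 0.0487 * 1.2e-07
F = 7.34379e-08 N = 73.4379 nN

73.4379


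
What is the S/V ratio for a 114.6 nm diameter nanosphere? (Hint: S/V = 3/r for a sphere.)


Radius r = 114.6/2 = 57.3 nm
S/V = 3 / r = 3 / 57.3
S/V = 0.0524 nm^-1

0.0524


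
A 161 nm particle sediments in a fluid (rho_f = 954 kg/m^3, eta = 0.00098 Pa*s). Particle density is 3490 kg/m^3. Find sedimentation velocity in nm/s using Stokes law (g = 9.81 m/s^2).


Radius R = 161/2 nm = 8.05e-08 m
Density difference = 3490 - 954 = 2536 kg/m^3
v = 2 * R^2 * (rho_p - rho_f) * g / (9 * eta)
v = 2 * (8.05e-08)^2 * 2536 * 9.81 / (9 * 0.00098)
v = 3.65571e-08 m/s = 36.5571 nm/s

36.5571


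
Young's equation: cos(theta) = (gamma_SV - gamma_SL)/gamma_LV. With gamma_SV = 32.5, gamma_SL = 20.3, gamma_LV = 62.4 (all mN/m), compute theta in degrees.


cos(theta) = (gamma_SV - gamma_SL) / gamma_LV
cos(theta) = (32.5 - 20.3) / 62.4
cos(theta) = 0.195513
theta = arccos(0.195513) = 78.73 degrees

78.73


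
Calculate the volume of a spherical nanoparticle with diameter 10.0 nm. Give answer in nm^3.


Radius r = 10.0/2 = 5 nm
Volume V = (4/3) * pi * r^3
V = (4/3) * pi * (5)^3
V = 523.6 nm^3

523.6


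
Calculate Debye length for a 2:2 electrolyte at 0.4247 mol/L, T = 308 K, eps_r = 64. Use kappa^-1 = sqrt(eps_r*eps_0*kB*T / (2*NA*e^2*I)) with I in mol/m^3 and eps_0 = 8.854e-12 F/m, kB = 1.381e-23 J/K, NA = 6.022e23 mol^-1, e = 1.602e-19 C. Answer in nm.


Ionic strength I = 0.4247 * 2^2 * 1000 = 1698.8 mol/m^3
kappa^-1 = sqrt(64 * 8.854e-12 * 1.381e-23 * 308 / (2 * 6.022e23 * (1.602e-19)^2 * 1698.8))
kappa^-1 = 0.214 nm

0.214


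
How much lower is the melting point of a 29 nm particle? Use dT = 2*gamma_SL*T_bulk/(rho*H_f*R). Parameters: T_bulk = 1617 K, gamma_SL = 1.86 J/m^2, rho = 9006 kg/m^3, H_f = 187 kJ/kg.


Radius R = 29/2 = 14.5 nm = 1.45e-08 m
Convert H_f = 187 kJ/kg = 187000 J/kg
dT = 2 * gamma_SL * T_bulk / (rho * H_f * R)
dT = 2 * 1.86 * 1617 / (9006 * 187000 * 1.45e-08)
dT = 246.3 K

246.3


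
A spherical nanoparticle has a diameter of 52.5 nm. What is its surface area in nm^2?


Radius r = 52.5/2 = 26.25 nm
Surface area SA = 4 * pi * r^2
SA = 4 * pi * (26.25)^2
SA = 8659.01 nm^2

8659.01


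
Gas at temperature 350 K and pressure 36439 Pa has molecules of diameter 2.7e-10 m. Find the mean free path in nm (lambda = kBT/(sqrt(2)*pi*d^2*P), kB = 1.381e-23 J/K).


Mean free path: lambda = kB*T / (sqrt(2) * pi * d^2 * P)
lambda = 1.381e-23 * 350 / (sqrt(2) * pi * (2.7e-10)^2 * 36439)
lambda = 4.09546e-07 m
lambda = 409.55 nm

409.55


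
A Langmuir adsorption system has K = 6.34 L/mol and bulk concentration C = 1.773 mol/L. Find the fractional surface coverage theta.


Langmuir isotherm: theta = K*C / (1 + K*C)
K*C = 6.34 * 1.773 = 11.24082
theta = 11.24082 / (1 + 11.24082) = 11.24082 / 12.24082
theta = 0.9183

0.9183


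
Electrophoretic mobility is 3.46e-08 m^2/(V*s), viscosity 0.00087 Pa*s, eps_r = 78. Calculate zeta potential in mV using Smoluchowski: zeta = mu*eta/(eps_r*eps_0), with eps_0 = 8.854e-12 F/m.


Smoluchowski equation: zeta = mu * eta / (eps_r * eps_0)
zeta = 3.46e-08 * 0.00087 / (78 * 8.854e-12)
zeta = 0.043587 V = 43.59 mV

43.59


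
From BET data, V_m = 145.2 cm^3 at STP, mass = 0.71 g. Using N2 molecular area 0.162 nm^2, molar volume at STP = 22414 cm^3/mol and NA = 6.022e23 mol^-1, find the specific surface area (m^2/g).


Number of moles in monolayer = V_m / 22414 = 145.2 / 22414 = 0.00647809
Number of molecules = moles * NA = 0.00647809 * 6.022e23
SA = molecules * sigma / mass
SA = (145.2 / 22414) * 6.022e23 * 0.162e-18 / 0.71
SA = 890.1 m^2/g

890.1


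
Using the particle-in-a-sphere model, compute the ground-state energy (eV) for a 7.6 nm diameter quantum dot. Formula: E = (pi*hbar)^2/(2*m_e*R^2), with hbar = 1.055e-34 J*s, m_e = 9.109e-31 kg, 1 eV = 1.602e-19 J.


Radius R = 7.6/2 = 3.8 nm = 3.8e-09 m
E = (pi * 1.055e-34)^2 / (2 * 9.109e-31 * (3.8e-09)^2)
E(J) = 4.17577e-21
E = E(J) / 1.602e-19 = 0.0261 eV

0.0261


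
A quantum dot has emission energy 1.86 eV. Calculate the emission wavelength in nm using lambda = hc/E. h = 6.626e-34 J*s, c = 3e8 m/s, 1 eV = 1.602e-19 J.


Convert energy: E = 1.86 eV = 1.86 * 1.602e-19 = 2.97972e-19 J
lambda = h*c / E = 6.626e-34 * 3e8 / 2.97972e-19
lambda = 6.6711e-07 m = 667.1 nm

667.1


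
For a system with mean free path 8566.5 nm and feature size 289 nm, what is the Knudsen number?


Knudsen number Kn = lambda / L
Kn = 8566.5 / 289
Kn = 29.6419

29.6419


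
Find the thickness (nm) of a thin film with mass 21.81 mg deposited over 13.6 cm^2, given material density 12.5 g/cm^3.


Convert: m = 21.81 mg = 2.1810e-05 kg, A = 13.6 cm^2 = 1.3600e-03 m^2, rho = 12.5 g/cm^3 = 12500 kg/m^3
t = m / (A * rho)
t = 2.1810e-05 / (1.3600e-03 * 12500)
t = 1.2829e-06 m = 1282.9 nm

1282.9


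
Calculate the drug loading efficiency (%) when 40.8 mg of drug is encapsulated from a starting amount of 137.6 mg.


Drug loading efficiency = (drug loaded / drug initial) * 100
DLE = 40.8 / 137.6 * 100
DLE = 0.2965 * 100
DLE = 29.65%

29.65


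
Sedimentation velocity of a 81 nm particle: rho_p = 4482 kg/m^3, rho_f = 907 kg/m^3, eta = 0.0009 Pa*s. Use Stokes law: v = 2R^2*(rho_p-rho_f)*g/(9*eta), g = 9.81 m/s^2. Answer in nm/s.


Radius R = 81/2 nm = 4.05e-08 m
Density difference = 4482 - 907 = 3575 kg/m^3
v = 2 * R^2 * (rho_p - rho_f) * g / (9 * eta)
v = 2 * (4.05e-08)^2 * 3575 * 9.81 / (9 * 0.0009)
v = 1.42037e-08 m/s = 14.2037 nm/s

14.2037


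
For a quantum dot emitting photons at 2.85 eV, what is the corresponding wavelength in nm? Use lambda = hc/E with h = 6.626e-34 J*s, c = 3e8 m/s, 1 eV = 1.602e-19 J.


Convert energy: E = 2.85 eV = 2.85 * 1.602e-19 = 4.5657e-19 J
lambda = h*c / E = 6.626e-34 * 3e8 / 4.5657e-19
lambda = 4.35377e-07 m = 435.4 nm

435.4
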